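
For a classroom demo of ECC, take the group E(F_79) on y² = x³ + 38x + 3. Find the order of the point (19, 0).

2P: (19, 0) + (19, 0): same x and y₁ ≡ -y₂, so the sum is O.
2P = O, so the order is 2.

2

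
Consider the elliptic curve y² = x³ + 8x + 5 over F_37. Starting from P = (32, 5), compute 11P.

Repeated addition: build up to 11P.
2P: tangent at (32, 5): λ = (3·32² + 8)/(2·5) ≡ 9/10. 10⁻¹ ≡ 26 (mod 37), so λ ≡ 9·26 ≡ 12.
  x = λ² - 32 - 32 = 144 - 64 ≡ 6; y = λ·(32 - 6) - 5 ≡ 11. → (6, 11)
3P: (6, 11) + (32, 5). λ = (5 - 11)/(32 - 6) ≡ 31/26 mod 37. 26⁻¹ ≡ 10 (mod 37), so λ ≡ 14.
  x = λ² - 6 - 32 = 196 - 38 ≡ 10; y = λ·(6 - 10) - 11 ≡ 7. → (10, 7)
4P: (10, 7) + (32, 5). λ = (5 - 7)/(32 - 10) ≡ 35/22 mod 37. 22⁻¹ ≡ 32 (mod 37) since 22·32 = 704 ≡ 1, so λ ≡ 10.
  x = λ² - 10 - 32 = 100 - 42 ≡ 21; y = λ·(10 - 21) - 7 ≡ 31. → (21, 31)
5P: (21, 31) + (32, 5). λ = (5 - 31)/(32 - 21) ≡ 11/11 mod 37. 11⁻¹ ≡ 27 (mod 37), so λ ≡ 1.
  x = λ² - 21 - 32 = 1 - 53 ≡ 22; y = λ·(21 - 22) - 31 ≡ 5. → (22, 5)
6P: (22, 5) + (32, 5). λ = (5 - 5)/(32 - 22) ≡ 0/10 mod 37. 10⁻¹ ≡ 26 (mod 37), so λ ≡ 0.
  x = λ² - 22 - 32 = 0 - 54 ≡ 20; y = λ·(22 - 20) - 5 ≡ 32. → (20, 32)
7P: (20, 32) + (32, 5). λ = (5 - 32)/(32 - 20) ≡ 10/12 mod 37. 12⁻¹ ≡ 34 (mod 37) since 12·34 = 408 ≡ 1, so λ ≡ 7.
  x = λ² - 20 - 32 = 49 - 52 ≡ 34; y = λ·(20 - 34) - 32 ≡ 18. → (34, 18)
8P: (34, 18) + (32, 5). λ = (5 - 18)/(32 - 34) ≡ 24/35 mod 37. 35⁻¹ ≡ 18 (mod 37), so λ ≡ 25.
  x = λ² - 34 - 32 = 625 - 66 ≡ 4; y = λ·(34 - 4) - 18 ≡ 29. → (4, 29)
9P: (4, 29) + (32, 5). λ = (5 - 29)/(32 - 4) ≡ 13/28 mod 37. 28⁻¹ ≡ 4 (mod 37) since 28·4 = 112 ≡ 1, so λ ≡ 15.
  x = λ² - 4 - 32 = 225 - 36 ≡ 4; y = λ·(4 - 4) - 29 ≡ 8. → (4, 8)
10P: (4, 8) + (32, 5). λ = (5 - 8)/(32 - 4) ≡ 34/28 mod 37. 28⁻¹ ≡ 4 (mod 37), so λ ≡ 25.
  x = λ² - 4 - 32 = 625 - 36 ≡ 34; y = λ·(4 - 34) - 8 ≡ 19. → (34, 19)
11P: (34, 19) + (32, 5). λ = (5 - 19)/(32 - 34) ≡ 23/35 mod 37. 35⁻¹ ≡ 18 (mod 37), so λ ≡ 7.
  x = λ² - 34 - 32 = 49 - 66 ≡ 20; y = λ·(34 - 20) - 19 ≡ 5. → (20, 5)

(20, 5)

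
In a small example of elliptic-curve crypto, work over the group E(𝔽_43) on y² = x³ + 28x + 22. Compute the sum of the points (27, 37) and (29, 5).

(28, 22)

(27, 37) + (29, 5). λ = (5 - 37)/(29 - 27) ≡ 11/2 mod 43. 2⁻¹ ≡ 22 (mod 43), so λ ≡ 27.
  x = λ² - 27 - 29 = 729 - 56 ≡ 28; y = λ·(27 - 28) - 37 ≡ 22. → (28, 22)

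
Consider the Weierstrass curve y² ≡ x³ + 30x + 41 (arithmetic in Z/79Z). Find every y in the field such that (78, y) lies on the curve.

22, 57

x³ + 30x + 41 = 476933 ≡ 10 (mod 79).
Square roots of 10 mod 79: 22 and 57 (since 22² = 484 ≡ 10).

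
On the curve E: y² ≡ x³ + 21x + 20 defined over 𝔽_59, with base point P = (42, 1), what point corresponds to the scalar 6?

Double-and-add on 6 = (110)₂. Start with P = (42, 1) for the leading 1-bit.
double: tangent at (42, 1): λ = (3·42² + 21)/(2·1) ≡ 3/2. 2⁻¹ ≡ 30 (mod 59) since 2·30 = 60 ≡ 1, so λ ≡ 3·30 ≡ 31.
  x = λ² - 42 - 42 = 961 - 84 ≡ 51; y = λ·(42 - 51) - 1 ≡ 15. → (51, 15)
add P: (51, 15) + (42, 1). λ = (1 - 15)/(42 - 51) ≡ 45/50 mod 59. 50⁻¹ ≡ 13 (mod 59) since 50·13 = 650 ≡ 1, so λ ≡ 54.
  x = λ² - 51 - 42 = 2916 - 93 ≡ 50; y = λ·(51 - 50) - 15 ≡ 39. → (50, 39)
double: tangent at (50, 39): λ = (3·50² + 21)/(2·39) ≡ 28/19. 19⁻¹ ≡ 28 (mod 59), so λ ≡ 28·28 ≡ 17.
  x = λ² - 50 - 50 = 289 - 100 ≡ 12; y = λ·(50 - 12) - 39 ≡ 17. → (12, 17)

(12, 17)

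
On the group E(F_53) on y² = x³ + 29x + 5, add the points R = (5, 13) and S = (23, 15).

(8, 22)

(5, 13) + (23, 15). λ = (15 - 13)/(23 - 5) ≡ 2/18 mod 53. 18⁻¹ ≡ 3 (mod 53) since 18·3 = 54 ≡ 1, so λ ≡ 6.
  x = λ² - 5 - 23 = 36 - 28 ≡ 8; y = λ·(5 - 8) - 13 ≡ 22. → (8, 22)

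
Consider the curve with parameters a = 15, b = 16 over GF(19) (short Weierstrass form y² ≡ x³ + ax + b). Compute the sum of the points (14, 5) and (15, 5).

(9, 14)

(14, 5) + (15, 5). λ = (5 - 5)/(15 - 14) ≡ 0/1 mod 19. 1⁻¹ ≡ 1 (mod 19), so λ ≡ 0.
  x = λ² - 14 - 15 = 0 - 29 ≡ 9; y = λ·(14 - 9) - 5 ≡ 14. → (9, 14)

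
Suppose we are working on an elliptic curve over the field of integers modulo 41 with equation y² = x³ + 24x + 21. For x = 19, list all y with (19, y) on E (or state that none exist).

none

x³ + 24x + 21 = 7336 ≡ 38 (mod 41).
38 is a non-residue mod 41; no y exists.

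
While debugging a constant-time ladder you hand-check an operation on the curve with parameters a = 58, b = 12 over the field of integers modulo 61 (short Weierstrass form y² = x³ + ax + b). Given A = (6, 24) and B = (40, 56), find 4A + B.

First 4A:
Double-and-add on 4 = (100)₂. Start with A = (6, 24) for the leading 1-bit.
double: tangent at (6, 24): λ = (3·6² + 58)/(2·24) ≡ 44/48. 48⁻¹ ≡ 14 (mod 61) since 48·14 = 672 ≡ 1, so λ ≡ 44·14 ≡ 6.
  x = λ² - 6 - 6 = 36 - 12 ≡ 24; y = λ·(6 - 24) - 24 ≡ 51. → (24, 51)
double: tangent at (24, 51): λ = (3·24² + 58)/(2·51) ≡ 17/41. 41⁻¹ ≡ 3 (mod 61) since 41·3 = 123 ≡ 1, so λ ≡ 17·3 ≡ 51.
  x = λ² - 24 - 24 = 2601 - 48 ≡ 52; y = λ·(24 - 52) - 51 ≡ 46. → (52, 46)
4A = (52, 46).
Finally 4A + B:
(52, 46) + (40, 56). λ = (56 - 46)/(40 - 52) ≡ 10/49 mod 61. 49⁻¹ ≡ 5 (mod 61) since 49·5 = 245 ≡ 1, so λ ≡ 50.
  x = λ² - 52 - 40 = 2500 - 92 ≡ 29; y = λ·(52 - 29) - 46 ≡ 6. → (29, 6)

(29, 6)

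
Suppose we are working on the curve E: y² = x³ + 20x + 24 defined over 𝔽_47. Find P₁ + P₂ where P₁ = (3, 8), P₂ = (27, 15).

(25, 13)

(3, 8) + (27, 15). λ = (15 - 8)/(27 - 3) ≡ 7/24 mod 47. 24⁻¹ ≡ 2 (mod 47), so λ ≡ 14.
  x = λ² - 3 - 27 = 196 - 30 ≡ 25; y = λ·(3 - 25) - 8 ≡ 13. → (25, 13)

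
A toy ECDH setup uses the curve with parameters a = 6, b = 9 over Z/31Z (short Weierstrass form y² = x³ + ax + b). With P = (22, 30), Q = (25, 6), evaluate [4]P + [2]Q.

(19, 10)

First 4P:
Double-and-add on 4 = (100)₂. Start with P = (22, 30) for the leading 1-bit.
double: tangent at (22, 30): λ = (3·22² + 6)/(2·30) ≡ 1/29. 29⁻¹ ≡ 15 (mod 31), so λ ≡ 1·15 ≡ 15.
  x = λ² - 22 - 22 = 225 - 44 ≡ 26; y = λ·(22 - 26) - 30 ≡ 3. → (26, 3)
double: tangent at (26, 3): λ = (3·26² + 6)/(2·3) ≡ 19/6. 6⁻¹ ≡ 26 (mod 31), so λ ≡ 19·26 ≡ 29.
  x = λ² - 26 - 26 = 841 - 52 ≡ 14; y = λ·(26 - 14) - 3 ≡ 4. → (14, 4)
4P = (14, 4).
Next 2Q:
Repeated addition: build up to 2Q.
2Q: tangent at (25, 6): λ = (3·25² + 6)/(2·6) ≡ 21/12. 12⁻¹ ≡ 13 (mod 31), so λ ≡ 21·13 ≡ 25.
  x = λ² - 25 - 25 = 625 - 50 ≡ 17; y = λ·(25 - 17) - 6 ≡ 8. → (17, 8)
2Q = (17, 8).
Finally 4P + 2Q:
(14, 4) + (17, 8). λ = (8 - 4)/(17 - 14) ≡ 4/3 mod 31. 3⁻¹ ≡ 21 (mod 31) since 3·21 = 63 ≡ 1, so λ ≡ 22.
  x = λ² - 14 - 17 = 484 - 31 ≡ 19; y = λ·(14 - 19) - 4 ≡ 10. → (19, 10)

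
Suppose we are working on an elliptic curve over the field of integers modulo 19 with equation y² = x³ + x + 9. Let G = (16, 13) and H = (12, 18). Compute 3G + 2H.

First 3G:
Repeated addition: build up to 3G.
2G: tangent at (16, 13): λ = (3·16² + 1)/(2·13) ≡ 9/7. 7⁻¹ ≡ 11 (mod 19), so λ ≡ 9·11 ≡ 4.
  x = λ² - 16 - 16 = 16 - 32 ≡ 3; y = λ·(16 - 3) - 13 ≡ 1. → (3, 1)
3G: (3, 1) + (16, 13). λ = (13 - 1)/(16 - 3) ≡ 12/13 mod 19. 13⁻¹ ≡ 3 (mod 19) since 13·3 = 39 ≡ 1, so λ ≡ 17.
  x = λ² - 3 - 16 = 289 - 19 ≡ 4; y = λ·(3 - 4) - 1 ≡ 1. → (4, 1)
3G = (4, 1).
Next 2H:
Repeated addition: build up to 2H.
2H: tangent at (12, 18): λ = (3·12² + 1)/(2·18) ≡ 15/17. 17⁻¹ ≡ 9 (mod 19) since 17·9 = 153 ≡ 1, so λ ≡ 15·9 ≡ 2.
  x = λ² - 12 - 12 = 4 - 24 ≡ 18; y = λ·(12 - 18) - 18 ≡ 8. → (18, 8)
2H = (18, 8).
Finally 3G + 2H:
(4, 1) + (18, 8). λ = (8 - 1)/(18 - 4) ≡ 7/14 mod 19. 14⁻¹ ≡ 15 (mod 19) since 14·15 = 210 ≡ 1, so λ ≡ 10.
  x = λ² - 4 - 18 = 100 - 22 ≡ 2; y = λ·(4 - 2) - 1 ≡ 0. → (2, 0)

(2, 0)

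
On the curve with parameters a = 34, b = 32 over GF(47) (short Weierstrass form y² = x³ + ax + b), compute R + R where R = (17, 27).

tangent at (17, 27): λ = (3·17² + 34)/(2·27) ≡ 8/7. 7⁻¹ ≡ 27 (mod 47), so λ ≡ 8·27 ≡ 28.
  x = λ² - 17 - 17 = 784 - 34 ≡ 45; y = λ·(17 - 45) - 27 ≡ 35. → (45, 35)

(45, 35)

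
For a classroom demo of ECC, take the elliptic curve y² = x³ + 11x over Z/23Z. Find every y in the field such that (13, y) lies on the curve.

x³ + 11x + 0 = 2340 ≡ 17 (mod 23).
17 is a non-residue mod 23; no y exists.

none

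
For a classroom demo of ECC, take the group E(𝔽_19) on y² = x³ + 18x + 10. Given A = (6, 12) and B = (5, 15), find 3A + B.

(16, 9)

First 3A:
Repeated addition: build up to 3A.
2A: tangent at (6, 12): λ = (3·6² + 18)/(2·12) ≡ 12/5. 5⁻¹ ≡ 4 (mod 19) since 5·4 = 20 ≡ 1, so λ ≡ 12·4 ≡ 10.
  x = λ² - 6 - 6 = 100 - 12 ≡ 12; y = λ·(6 - 12) - 12 ≡ 4. → (12, 4)
3A: (12, 4) + (6, 12). λ = (12 - 4)/(6 - 12) ≡ 8/13 mod 19. 13⁻¹ ≡ 3 (mod 19), so λ ≡ 5.
  x = λ² - 12 - 6 = 25 - 18 ≡ 7; y = λ·(12 - 7) - 4 ≡ 2. → (7, 2)
3A = (7, 2).
Finally 3A + B:
(7, 2) + (5, 15). λ = (15 - 2)/(5 - 7) ≡ 13/17 mod 19. 17⁻¹ ≡ 9 (mod 19) since 17·9 = 153 ≡ 1, so λ ≡ 3.
  x = λ² - 7 - 5 = 9 - 12 ≡ 16; y = λ·(7 - 16) - 2 ≡ 9. → (16, 9)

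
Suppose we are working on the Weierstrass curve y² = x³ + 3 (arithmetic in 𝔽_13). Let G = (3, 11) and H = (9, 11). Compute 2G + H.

First 2G:
Repeated addition: build up to 2G.
2G: tangent at (3, 11): λ = (3·3² + 0)/(2·11) ≡ 1/9. 9⁻¹ ≡ 3 (mod 13) since 9·3 = 27 ≡ 1, so λ ≡ 1·3 ≡ 3.
  x = λ² - 3 - 3 = 9 - 6 ≡ 3; y = λ·(3 - 3) - 11 ≡ 2. → (3, 2)
2G = (3, 2).
Finally 2G + H:
(3, 2) + (9, 11). λ = (11 - 2)/(9 - 3) ≡ 9/6 mod 13. 6⁻¹ ≡ 11 (mod 13), so λ ≡ 8.
  x = λ² - 3 - 9 = 64 - 12 ≡ 0; y = λ·(3 - 0) - 2 ≡ 9. → (0, 9)

(0, 9)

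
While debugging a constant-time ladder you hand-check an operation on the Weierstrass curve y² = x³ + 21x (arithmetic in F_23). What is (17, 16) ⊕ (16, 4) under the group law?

(19, 6)

(17, 16) + (16, 4). λ = (4 - 16)/(16 - 17) ≡ 11/22 mod 23. 22⁻¹ ≡ 22 (mod 23), so λ ≡ 12.
  x = λ² - 17 - 16 = 144 - 33 ≡ 19; y = λ·(17 - 19) - 16 ≡ 6. → (19, 6)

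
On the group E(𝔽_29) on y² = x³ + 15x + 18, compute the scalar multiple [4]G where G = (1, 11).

Repeated addition: build up to 4G.
2G: tangent at (1, 11): λ = (3·1² + 15)/(2·11) ≡ 18/22. 22⁻¹ ≡ 4 (mod 29) since 22·4 = 88 ≡ 1, so λ ≡ 18·4 ≡ 14.
  x = λ² - 1 - 1 = 196 - 2 ≡ 20; y = λ·(1 - 20) - 11 ≡ 13. → (20, 13)
3G: (20, 13) + (1, 11). λ = (11 - 13)/(1 - 20) ≡ 27/10 mod 29. 10⁻¹ ≡ 3 (mod 29) since 10·3 = 30 ≡ 1, so λ ≡ 23.
  x = λ² - 20 - 1 = 529 - 21 ≡ 15; y = λ·(20 - 15) - 13 ≡ 15. → (15, 15)
4G: (15, 15) + (1, 11). λ = (11 - 15)/(1 - 15) ≡ 25/15 mod 29. 15⁻¹ ≡ 2 (mod 29) since 15·2 = 30 ≡ 1, so λ ≡ 21.
  x = λ² - 15 - 1 = 441 - 16 ≡ 19; y = λ·(15 - 19) - 15 ≡ 17. → (19, 17)

(19, 17)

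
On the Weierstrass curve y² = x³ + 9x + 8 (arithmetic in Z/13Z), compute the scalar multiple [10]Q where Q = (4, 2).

(4, 2)

Repeated addition: build up to 10Q.
2Q: tangent at (4, 2): λ = (3·4² + 9)/(2·2) ≡ 5/4. 4⁻¹ ≡ 10 (mod 13) since 4·10 = 40 ≡ 1, so λ ≡ 5·10 ≡ 11.
  x = λ² - 4 - 4 = 121 - 8 ≡ 9; y = λ·(4 - 9) - 2 ≡ 8. → (9, 8)
3Q: (9, 8) + (4, 2). λ = (2 - 8)/(4 - 9) ≡ 7/8 mod 13. 8⁻¹ ≡ 5 (mod 13), so λ ≡ 9.
  x = λ² - 9 - 4 = 81 - 13 ≡ 3; y = λ·(9 - 3) - 8 ≡ 7. → (3, 7)
4Q: (3, 7) + (4, 2). λ = (2 - 7)/(4 - 3) ≡ 8/1 mod 13. 1⁻¹ ≡ 1 (mod 13) since 1·1 = 1 ≡ 1, so λ ≡ 8.
  x = λ² - 3 - 4 = 64 - 7 ≡ 5; y = λ·(3 - 5) - 7 ≡ 3. → (5, 3)
5Q: (5, 3) + (4, 2). λ = (2 - 3)/(4 - 5) ≡ 12/12 mod 13. 12⁻¹ ≡ 12 (mod 13) since 12·12 = 144 ≡ 1, so λ ≡ 1.
  x = λ² - 5 - 4 = 1 - 9 ≡ 5; y = λ·(5 - 5) - 3 ≡ 10. → (5, 10)
6Q: (5, 10) + (4, 2). λ = (2 - 10)/(4 - 5) ≡ 5/12 mod 13. 12⁻¹ ≡ 12 (mod 13) since 12·12 = 144 ≡ 1, so λ ≡ 8.
  x = λ² - 5 - 4 = 64 - 9 ≡ 3; y = λ·(5 - 3) - 10 ≡ 6. → (3, 6)
7Q: (3, 6) + (4, 2). λ = (2 - 6)/(4 - 3) ≡ 9/1 mod 13. 1⁻¹ ≡ 1 (mod 13) since 1·1 = 1 ≡ 1, so λ ≡ 9.
  x = λ² - 3 - 4 = 81 - 7 ≡ 9; y = λ·(3 - 9) - 6 ≡ 5. → (9, 5)
8Q: (9, 5) + (4, 2). λ = (2 - 5)/(4 - 9) ≡ 10/8 mod 13. 8⁻¹ ≡ 5 (mod 13), so λ ≡ 11.
  x = λ² - 9 - 4 = 121 - 13 ≡ 4; y = λ·(9 - 4) - 5 ≡ 11. → (4, 11)
9Q: (4, 11) + (4, 2): same x and y₁ ≡ -y₂, so the sum is O.
10Q: O + (4, 2) = (4, 2) (identity).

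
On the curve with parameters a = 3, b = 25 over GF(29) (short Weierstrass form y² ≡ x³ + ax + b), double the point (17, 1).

tangent at (17, 1): λ = (3·17² + 3)/(2·1) ≡ 0/2. 2⁻¹ ≡ 15 (mod 29) since 2·15 = 30 ≡ 1, so λ ≡ 0·15 ≡ 0.
  x = λ² - 17 - 17 = 0 - 34 ≡ 24; y = λ·(17 - 24) - 1 ≡ 28. → (24, 28)

(24, 28)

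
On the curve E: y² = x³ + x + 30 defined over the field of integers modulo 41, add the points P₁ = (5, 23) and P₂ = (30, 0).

(5, 23) + (30, 0). λ = (0 - 23)/(30 - 5) ≡ 18/25 mod 41. 25⁻¹ ≡ 23 (mod 41) since 25·23 = 575 ≡ 1, so λ ≡ 4.
  x = λ² - 5 - 30 = 16 - 35 ≡ 22; y = λ·(5 - 22) - 23 ≡ 32. → (22, 32)

(22, 32)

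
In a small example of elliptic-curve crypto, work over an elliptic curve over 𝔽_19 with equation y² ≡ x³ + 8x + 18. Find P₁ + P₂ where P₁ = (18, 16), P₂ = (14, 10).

(18, 16) + (14, 10). λ = (10 - 16)/(14 - 18) ≡ 13/15 mod 19. 15⁻¹ ≡ 14 (mod 19) since 15·14 = 210 ≡ 1, so λ ≡ 11.
  x = λ² - 18 - 14 = 121 - 32 ≡ 13; y = λ·(18 - 13) - 16 ≡ 1. → (13, 1)

(13, 1)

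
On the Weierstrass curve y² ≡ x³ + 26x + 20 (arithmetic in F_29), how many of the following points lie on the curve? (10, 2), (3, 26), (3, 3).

3

(10, 2): 2² ≡ 4, rhs ≡ 4 → on.
(3, 26): 26² ≡ 9, rhs ≡ 9 → on.
(3, 3): 3² ≡ 9, rhs ≡ 9 → on.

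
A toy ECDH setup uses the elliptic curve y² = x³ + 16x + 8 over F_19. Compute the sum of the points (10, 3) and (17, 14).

(10, 3) + (17, 14). λ = (14 - 3)/(17 - 10) ≡ 11/7 mod 19. 7⁻¹ ≡ 11 (mod 19) since 7·11 = 77 ≡ 1, so λ ≡ 7.
  x = λ² - 10 - 17 = 49 - 27 ≡ 3; y = λ·(10 - 3) - 3 ≡ 8. → (3, 8)

(3, 8)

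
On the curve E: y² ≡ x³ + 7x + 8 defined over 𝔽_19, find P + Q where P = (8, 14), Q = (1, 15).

(17, 9)

(8, 14) + (1, 15). λ = (15 - 14)/(1 - 8) ≡ 1/12 mod 19. 12⁻¹ ≡ 8 (mod 19), so λ ≡ 8.
  x = λ² - 8 - 1 = 64 - 9 ≡ 17; y = λ·(8 - 17) - 14 ≡ 9. → (17, 9)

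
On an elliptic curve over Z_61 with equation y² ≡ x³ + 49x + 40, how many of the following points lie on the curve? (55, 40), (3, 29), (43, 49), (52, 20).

(55, 40): 40² ≡ 14, rhs ≡ 18 → off.
(3, 29): 29² ≡ 48, rhs ≡ 31 → off.
(43, 49): 49² ≡ 22, rhs ≡ 36 → off.
(52, 20): 20² ≡ 34, rhs ≡ 29 → off.

0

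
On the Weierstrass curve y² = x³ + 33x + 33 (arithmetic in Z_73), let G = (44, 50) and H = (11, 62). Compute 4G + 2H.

(42, 5)

First 4G:
Double-and-add on 4 = (100)₂. Start with G = (44, 50) for the leading 1-bit.
double: tangent at (44, 50): λ = (3·44² + 33)/(2·50) ≡ 1/27. 27⁻¹ ≡ 46 (mod 73), so λ ≡ 1·46 ≡ 46.
  x = λ² - 44 - 44 = 2116 - 88 ≡ 57; y = λ·(44 - 57) - 50 ≡ 9. → (57, 9)
double: tangent at (57, 9): λ = (3·57² + 33)/(2·9) ≡ 71/18. 18⁻¹ ≡ 69 (mod 73), so λ ≡ 71·69 ≡ 8.
  x = λ² - 57 - 57 = 64 - 114 ≡ 23; y = λ·(57 - 23) - 9 ≡ 44. → (23, 44)
4G = (23, 44).
Next 2H:
Repeated addition: build up to 2H.
2H: tangent at (11, 62): λ = (3·11² + 33)/(2·62) ≡ 31/51. 51⁻¹ ≡ 63 (mod 73), so λ ≡ 31·63 ≡ 55.
  x = λ² - 11 - 11 = 3025 - 22 ≡ 10; y = λ·(11 - 10) - 62 ≡ 66. → (10, 66)
2H = (10, 66).
Finally 4G + 2H:
(23, 44) + (10, 66). λ = (66 - 44)/(10 - 23) ≡ 22/60 mod 73. 60⁻¹ ≡ 28 (mod 73) since 60·28 = 1680 ≡ 1, so λ ≡ 32.
  x = λ² - 23 - 10 = 1024 - 33 ≡ 42; y = λ·(23 - 42) - 44 ≡ 5. → (42, 5)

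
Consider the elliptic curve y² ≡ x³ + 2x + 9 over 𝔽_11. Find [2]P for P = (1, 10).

(7, 5)

tangent at (1, 10): λ = (3·1² + 2)/(2·10) ≡ 5/9. 9⁻¹ ≡ 5 (mod 11), so λ ≡ 5·5 ≡ 3.
  x = λ² - 1 - 1 = 9 - 2 ≡ 7; y = λ·(1 - 7) - 10 ≡ 5. → (7, 5)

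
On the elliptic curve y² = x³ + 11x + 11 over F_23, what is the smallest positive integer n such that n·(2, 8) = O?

2P: tangent at (2, 8): λ = (3·2² + 11)/(2·8) ≡ 0/16. 16⁻¹ ≡ 13 (mod 23), so λ ≡ 0·13 ≡ 0.
  x = λ² - 2 - 2 = 0 - 4 ≡ 19; y = λ·(2 - 19) - 8 ≡ 15. → (19, 15)
3P: (19, 15) + (2, 8). λ = (8 - 15)/(2 - 19) ≡ 16/6 mod 23. 6⁻¹ ≡ 4 (mod 23), so λ ≡ 18.
  x = λ² - 19 - 2 = 324 - 21 ≡ 4; y = λ·(19 - 4) - 15 ≡ 2. → (4, 2)
4P: (4, 2) + (2, 8). λ = (8 - 2)/(2 - 4) ≡ 6/21 mod 23. 21⁻¹ ≡ 11 (mod 23), so λ ≡ 20.
  x = λ² - 4 - 2 = 400 - 6 ≡ 3; y = λ·(4 - 3) - 2 ≡ 18. → (3, 18)
5P: (3, 18) + (2, 8). λ = (8 - 18)/(2 - 3) ≡ 13/22 mod 23. 22⁻¹ ≡ 22 (mod 23) since 22·22 = 484 ≡ 1, so λ ≡ 10.
  x = λ² - 3 - 2 = 100 - 5 ≡ 3; y = λ·(3 - 3) - 18 ≡ 5. → (3, 5)
6P: (3, 5) + (2, 8). λ = (8 - 5)/(2 - 3) ≡ 3/22 mod 23. 22⁻¹ ≡ 22 (mod 23), so λ ≡ 20.
  x = λ² - 3 - 2 = 400 - 5 ≡ 4; y = λ·(3 - 4) - 5 ≡ 21. → (4, 21)
7P: (4, 21) + (2, 8). λ = (8 - 21)/(2 - 4) ≡ 10/21 mod 23. 21⁻¹ ≡ 11 (mod 23) since 21·11 = 231 ≡ 1, so λ ≡ 18.
  x = λ² - 4 - 2 = 324 - 6 ≡ 19; y = λ·(4 - 19) - 21 ≡ 8. → (19, 8)
8P: (19, 8) + (2, 8). λ = (8 - 8)/(2 - 19) ≡ 0/6 mod 23. 6⁻¹ ≡ 4 (mod 23) since 6·4 = 24 ≡ 1, so λ ≡ 0.
  x = λ² - 19 - 2 = 0 - 21 ≡ 2; y = λ·(19 - 2) - 8 ≡ 15. → (2, 15)
9P: (2, 15) + (2, 8): same x and y₁ ≡ -y₂, so the sum is O.
9P = O, so the order is 9.

9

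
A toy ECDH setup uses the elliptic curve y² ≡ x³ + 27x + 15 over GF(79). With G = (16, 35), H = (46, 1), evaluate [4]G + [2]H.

First 4G:
Double-and-add on 4 = (100)₂. Start with G = (16, 35) for the leading 1-bit.
double: tangent at (16, 35): λ = (3·16² + 27)/(2·35) ≡ 5/70. 70⁻¹ ≡ 35 (mod 79) since 70·35 = 2450 ≡ 1, so λ ≡ 5·35 ≡ 17.
  x = λ² - 16 - 16 = 289 - 32 ≡ 20; y = λ·(16 - 20) - 35 ≡ 55. → (20, 55)
double: tangent at (20, 55): λ = (3·20² + 27)/(2·55) ≡ 42/31. 31⁻¹ ≡ 51 (mod 79) since 31·51 = 1581 ≡ 1, so λ ≡ 42·51 ≡ 9.
  x = λ² - 20 - 20 = 81 - 40 ≡ 41; y = λ·(20 - 41) - 55 ≡ 72. → (41, 72)
4G = (41, 72).
Next 2H:
Repeated addition: build up to 2H.
2H: tangent at (46, 1): λ = (3·46² + 27)/(2·1) ≡ 55/2. 2⁻¹ ≡ 40 (mod 79), so λ ≡ 55·40 ≡ 67.
  x = λ² - 46 - 46 = 4489 - 92 ≡ 52; y = λ·(46 - 52) - 1 ≡ 71. → (52, 71)
2H = (52, 71).
Finally 4G + 2H:
(41, 72) + (52, 71). λ = (71 - 72)/(52 - 41) ≡ 78/11 mod 79. 11⁻¹ ≡ 36 (mod 79) since 11·36 = 396 ≡ 1, so λ ≡ 43.
  x = λ² - 41 - 52 = 1849 - 93 ≡ 18; y = λ·(41 - 18) - 72 ≡ 48. → (18, 48)

(18, 48)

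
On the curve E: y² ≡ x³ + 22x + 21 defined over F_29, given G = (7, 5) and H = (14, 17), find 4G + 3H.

First 4G:
Double-and-add on 4 = (100)₂. Start with G = (7, 5) for the leading 1-bit.
double: tangent at (7, 5): λ = (3·7² + 22)/(2·5) ≡ 24/10. 10⁻¹ ≡ 3 (mod 29), so λ ≡ 24·3 ≡ 14.
  x = λ² - 7 - 7 = 196 - 14 ≡ 8; y = λ·(7 - 8) - 5 ≡ 10. → (8, 10)
double: tangent at (8, 10): λ = (3·8² + 22)/(2·10) ≡ 11/20. 20⁻¹ ≡ 16 (mod 29) since 20·16 = 320 ≡ 1, so λ ≡ 11·16 ≡ 2.
  x = λ² - 8 - 8 = 4 - 16 ≡ 17; y = λ·(8 - 17) - 10 ≡ 1. → (17, 1)
4G = (17, 1).
Next 3H:
Repeated addition: build up to 3H.
2H: tangent at (14, 17): λ = (3·14² + 22)/(2·17) ≡ 1/5. 5⁻¹ ≡ 6 (mod 29) since 5·6 = 30 ≡ 1, so λ ≡ 1·6 ≡ 6.
  x = λ² - 14 - 14 = 36 - 28 ≡ 8; y = λ·(14 - 8) - 17 ≡ 19. → (8, 19)
3H: (8, 19) + (14, 17). λ = (17 - 19)/(14 - 8) ≡ 27/6 mod 29. 6⁻¹ ≡ 5 (mod 29) since 6·5 = 30 ≡ 1, so λ ≡ 19.
  x = λ² - 8 - 14 = 361 - 22 ≡ 20; y = λ·(8 - 20) - 19 ≡ 14. → (20, 14)
3H = (20, 14).
Finally 4G + 3H:
(17, 1) + (20, 14). λ = (14 - 1)/(20 - 17) ≡ 13/3 mod 29. 3⁻¹ ≡ 10 (mod 29), so λ ≡ 14.
  x = λ² - 17 - 20 = 196 - 37 ≡ 14; y = λ·(17 - 14) - 1 ≡ 12. → (14, 12)

(14, 12)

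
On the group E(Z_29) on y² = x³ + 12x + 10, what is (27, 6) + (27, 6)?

tangent at (27, 6): λ = (3·27² + 12)/(2·6) ≡ 24/12. 12⁻¹ ≡ 17 (mod 29), so λ ≡ 24·17 ≡ 2.
  x = λ² - 27 - 27 = 4 - 54 ≡ 8; y = λ·(27 - 8) - 6 ≡ 3. → (8, 3)

(8, 3)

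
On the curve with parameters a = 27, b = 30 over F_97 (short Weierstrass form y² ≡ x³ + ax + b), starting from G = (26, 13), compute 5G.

Repeated addition: build up to 5G.
2G: tangent at (26, 13): λ = (3·26² + 27)/(2·13) ≡ 18/26. 26⁻¹ ≡ 56 (mod 97), so λ ≡ 18·56 ≡ 38.
  x = λ² - 26 - 26 = 1444 - 52 ≡ 34; y = λ·(26 - 34) - 13 ≡ 71. → (34, 71)
3G: (34, 71) + (26, 13). λ = (13 - 71)/(26 - 34) ≡ 39/89 mod 97. 89⁻¹ ≡ 12 (mod 97) since 89·12 = 1068 ≡ 1, so λ ≡ 80.
  x = λ² - 34 - 26 = 6400 - 60 ≡ 35; y = λ·(34 - 35) - 71 ≡ 43. → (35, 43)
4G: (35, 43) + (26, 13). λ = (13 - 43)/(26 - 35) ≡ 67/88 mod 97. 88⁻¹ ≡ 43 (mod 97), so λ ≡ 68.
  x = λ² - 35 - 26 = 4624 - 61 ≡ 4; y = λ·(35 - 4) - 43 ≡ 28. → (4, 28)
5G: (4, 28) + (26, 13). λ = (13 - 28)/(26 - 4) ≡ 82/22 mod 97. 22⁻¹ ≡ 75 (mod 97), so λ ≡ 39.
  x = λ² - 4 - 26 = 1521 - 30 ≡ 36; y = λ·(4 - 36) - 28 ≡ 82. → (36, 82)

(36, 82)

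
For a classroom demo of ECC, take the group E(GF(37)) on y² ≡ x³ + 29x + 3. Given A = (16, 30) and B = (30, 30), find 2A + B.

First 2A:
Repeated addition: build up to 2A.
2A: tangent at (16, 30): λ = (3·16² + 29)/(2·30) ≡ 20/23. 23⁻¹ ≡ 29 (mod 37), so λ ≡ 20·29 ≡ 25.
  x = λ² - 16 - 16 = 625 - 32 ≡ 1; y = λ·(16 - 1) - 30 ≡ 12. → (1, 12)
2A = (1, 12).
Finally 2A + B:
(1, 12) + (30, 30). λ = (30 - 12)/(30 - 1) ≡ 18/29 mod 37. 29⁻¹ ≡ 23 (mod 37), so λ ≡ 7.
  x = λ² - 1 - 30 = 49 - 31 ≡ 18; y = λ·(1 - 18) - 12 ≡ 17. → (18, 17)

(18, 17)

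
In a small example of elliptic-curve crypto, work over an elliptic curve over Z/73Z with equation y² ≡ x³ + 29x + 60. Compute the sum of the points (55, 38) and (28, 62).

(55, 38) + (28, 62). λ = (62 - 38)/(28 - 55) ≡ 24/46 mod 73. 46⁻¹ ≡ 27 (mod 73), so λ ≡ 64.
  x = λ² - 55 - 28 = 4096 - 83 ≡ 71; y = λ·(55 - 71) - 38 ≡ 33. → (71, 33)

(71, 33)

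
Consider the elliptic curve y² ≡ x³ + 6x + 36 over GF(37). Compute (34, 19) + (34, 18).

O

The two points share x = 34 and their y-coordinates satisfy 19 + 18 ≡ 0 (mod 37), so they are inverses. Their sum is O.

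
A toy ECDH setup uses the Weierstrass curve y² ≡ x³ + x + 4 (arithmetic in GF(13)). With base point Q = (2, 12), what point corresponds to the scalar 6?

Repeated addition: build up to 6Q.
2Q: tangent at (2, 12): λ = (3·2² + 1)/(2·12) ≡ 0/11. 11⁻¹ ≡ 6 (mod 13), so λ ≡ 0·6 ≡ 0.
  x = λ² - 2 - 2 = 0 - 4 ≡ 9; y = λ·(2 - 9) - 12 ≡ 1. → (9, 1)
3Q: (9, 1) + (2, 12). λ = (12 - 1)/(2 - 9) ≡ 11/6 mod 13. 6⁻¹ ≡ 11 (mod 13) since 6·11 = 66 ≡ 1, so λ ≡ 4.
  x = λ² - 9 - 2 = 16 - 11 ≡ 5; y = λ·(9 - 5) - 1 ≡ 2. → (5, 2)
4Q: (5, 2) + (2, 12). λ = (12 - 2)/(2 - 5) ≡ 10/10 mod 13. 10⁻¹ ≡ 4 (mod 13), so λ ≡ 1.
  x = λ² - 5 - 2 = 1 - 7 ≡ 7; y = λ·(5 - 7) - 2 ≡ 9. → (7, 9)
5Q: (7, 9) + (2, 12). λ = (12 - 9)/(2 - 7) ≡ 3/8 mod 13. 8⁻¹ ≡ 5 (mod 13), so λ ≡ 2.
  x = λ² - 7 - 2 = 4 - 9 ≡ 8; y = λ·(7 - 8) - 9 ≡ 2. → (8, 2)
6Q: (8, 2) + (2, 12). λ = (12 - 2)/(2 - 8) ≡ 10/7 mod 13. 7⁻¹ ≡ 2 (mod 13) since 7·2 = 14 ≡ 1, so λ ≡ 7.
  x = λ² - 8 - 2 = 49 - 10 ≡ 0; y = λ·(8 - 0) - 2 ≡ 2. → (0, 2)

(0, 2)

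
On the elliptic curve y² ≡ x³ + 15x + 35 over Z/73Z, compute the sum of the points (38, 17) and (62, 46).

(38, 17) + (62, 46). λ = (46 - 17)/(62 - 38) ≡ 29/24 mod 73. 24⁻¹ ≡ 70 (mod 73), so λ ≡ 59.
  x = λ² - 38 - 62 = 3481 - 100 ≡ 23; y = λ·(38 - 23) - 17 ≡ 65. → (23, 65)

(23, 65)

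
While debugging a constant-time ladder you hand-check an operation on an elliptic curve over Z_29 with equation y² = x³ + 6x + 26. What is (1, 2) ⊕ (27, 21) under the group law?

(25, 5)

(1, 2) + (27, 21). λ = (21 - 2)/(27 - 1) ≡ 19/26 mod 29. 26⁻¹ ≡ 19 (mod 29), so λ ≡ 13.
  x = λ² - 1 - 27 = 169 - 28 ≡ 25; y = λ·(1 - 25) - 2 ≡ 5. → (25, 5)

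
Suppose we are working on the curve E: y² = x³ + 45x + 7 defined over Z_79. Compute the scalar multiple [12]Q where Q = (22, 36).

Repeated addition: build up to 12Q.
2Q: tangent at (22, 36): λ = (3·22² + 45)/(2·36) ≡ 75/72. 72⁻¹ ≡ 45 (mod 79), so λ ≡ 75·45 ≡ 57.
  x = λ² - 22 - 22 = 3249 - 44 ≡ 45; y = λ·(22 - 45) - 36 ≡ 75. → (45, 75)
3Q: (45, 75) + (22, 36). λ = (36 - 75)/(22 - 45) ≡ 40/56 mod 79. 56⁻¹ ≡ 24 (mod 79) since 56·24 = 1344 ≡ 1, so λ ≡ 12.
  x = λ² - 45 - 22 = 144 - 67 ≡ 77; y = λ·(45 - 77) - 75 ≡ 15. → (77, 15)
4Q: (77, 15) + (22, 36). λ = (36 - 15)/(22 - 77) ≡ 21/24 mod 79. 24⁻¹ ≡ 56 (mod 79) since 24·56 = 1344 ≡ 1, so λ ≡ 70.
  x = λ² - 77 - 22 = 4900 - 99 ≡ 61; y = λ·(77 - 61) - 15 ≡ 78. → (61, 78)
5Q: (61, 78) + (22, 36). λ = (36 - 78)/(22 - 61) ≡ 37/40 mod 79. 40⁻¹ ≡ 2 (mod 79), so λ ≡ 74.
  x = λ² - 61 - 22 = 5476 - 83 ≡ 21; y = λ·(61 - 21) - 78 ≡ 38. → (21, 38)
6Q: (21, 38) + (22, 36). λ = (36 - 38)/(22 - 21) ≡ 77/1 mod 79. 1⁻¹ ≡ 1 (mod 79) since 1·1 = 1 ≡ 1, so λ ≡ 77.
  x = λ² - 21 - 22 = 5929 - 43 ≡ 40; y = λ·(21 - 40) - 38 ≡ 0. → (40, 0)
7Q: (40, 0) + (22, 36). λ = (36 - 0)/(22 - 40) ≡ 36/61 mod 79. 61⁻¹ ≡ 57 (mod 79), so λ ≡ 77.
  x = λ² - 40 - 22 = 5929 - 62 ≡ 21; y = λ·(40 - 21) - 0 ≡ 41. → (21, 41)
8Q: (21, 41) + (22, 36). λ = (36 - 41)/(22 - 21) ≡ 74/1 mod 79. 1⁻¹ ≡ 1 (mod 79) since 1·1 = 1 ≡ 1, so λ ≡ 74.
  x = λ² - 21 - 22 = 5476 - 43 ≡ 61; y = λ·(21 - 61) - 41 ≡ 1. → (61, 1)
9Q: (61, 1) + (22, 36). λ = (36 - 1)/(22 - 61) ≡ 35/40 mod 79. 40⁻¹ ≡ 2 (mod 79), so λ ≡ 70.
  x = λ² - 61 - 22 = 4900 - 83 ≡ 77; y = λ·(61 - 77) - 1 ≡ 64. → (77, 64)
10Q: (77, 64) + (22, 36). λ = (36 - 64)/(22 - 77) ≡ 51/24 mod 79. 24⁻¹ ≡ 56 (mod 79) since 24·56 = 1344 ≡ 1, so λ ≡ 12.
  x = λ² - 77 - 22 = 144 - 99 ≡ 45; y = λ·(77 - 45) - 64 ≡ 4. → (45, 4)
11Q: (45, 4) + (22, 36). λ = (36 - 4)/(22 - 45) ≡ 32/56 mod 79. 56⁻¹ ≡ 24 (mod 79), so λ ≡ 57.
  x = λ² - 45 - 22 = 3249 - 67 ≡ 22; y = λ·(45 - 22) - 4 ≡ 43. → (22, 43)
12Q: (22, 43) + (22, 36): same x and y₁ ≡ -y₂, so the sum is O.

O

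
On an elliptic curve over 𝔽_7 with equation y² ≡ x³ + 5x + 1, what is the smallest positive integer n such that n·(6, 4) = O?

2P: tangent at (6, 4): λ = (3·6² + 5)/(2·4) ≡ 1/1. 1⁻¹ ≡ 1 (mod 7), so λ ≡ 1·1 ≡ 1.
  x = λ² - 6 - 6 = 1 - 12 ≡ 3; y = λ·(6 - 3) - 4 ≡ 6. → (3, 6)
3P: (3, 6) + (6, 4). λ = (4 - 6)/(6 - 3) ≡ 5/3 mod 7. 3⁻¹ ≡ 5 (mod 7) since 3·5 = 15 ≡ 1, so λ ≡ 4.
  x = λ² - 3 - 6 = 16 - 9 ≡ 0; y = λ·(3 - 0) - 6 ≡ 6. → (0, 6)
4P: (0, 6) + (6, 4). λ = (4 - 6)/(6 - 0) ≡ 5/6 mod 7. 6⁻¹ ≡ 6 (mod 7) since 6·6 = 36 ≡ 1, so λ ≡ 2.
  x = λ² - 0 - 6 = 4 - 6 ≡ 5; y = λ·(0 - 5) - 6 ≡ 5. → (5, 5)
5P: (5, 5) + (6, 4). λ = (4 - 5)/(6 - 5) ≡ 6/1 mod 7. 1⁻¹ ≡ 1 (mod 7) since 1·1 = 1 ≡ 1, so λ ≡ 6.
  x = λ² - 5 - 6 = 36 - 11 ≡ 4; y = λ·(5 - 4) - 5 ≡ 1. → (4, 1)
6P: (4, 1) + (6, 4). λ = (4 - 1)/(6 - 4) ≡ 3/2 mod 7. 2⁻¹ ≡ 4 (mod 7) since 2·4 = 8 ≡ 1, so λ ≡ 5.
  x = λ² - 4 - 6 = 25 - 10 ≡ 1; y = λ·(4 - 1) - 1 ≡ 0. → (1, 0)
7P: (1, 0) + (6, 4). λ = (4 - 0)/(6 - 1) ≡ 4/5 mod 7. 5⁻¹ ≡ 3 (mod 7) since 5·3 = 15 ≡ 1, so λ ≡ 5.
  x = λ² - 1 - 6 = 25 - 7 ≡ 4; y = λ·(1 - 4) - 0 ≡ 6. → (4, 6)
8P: (4, 6) + (6, 4). λ = (4 - 6)/(6 - 4) ≡ 5/2 mod 7. 2⁻¹ ≡ 4 (mod 7) since 2·4 = 8 ≡ 1, so λ ≡ 6.
  x = λ² - 4 - 6 = 36 - 10 ≡ 5; y = λ·(4 - 5) - 6 ≡ 2. → (5, 2)
9P: (5, 2) + (6, 4). λ = (4 - 2)/(6 - 5) ≡ 2/1 mod 7. 1⁻¹ ≡ 1 (mod 7), so λ ≡ 2.
  x = λ² - 5 - 6 = 4 - 11 ≡ 0; y = λ·(5 - 0) - 2 ≡ 1. → (0, 1)
10P: (0, 1) + (6, 4). λ = (4 - 1)/(6 - 0) ≡ 3/6 mod 7. 6⁻¹ ≡ 6 (mod 7), so λ ≡ 4.
  x = λ² - 0 - 6 = 16 - 6 ≡ 3; y = λ·(0 - 3) - 1 ≡ 1. → (3, 1)
11P: (3, 1) + (6, 4). λ = (4 - 1)/(6 - 3) ≡ 3/3 mod 7. 3⁻¹ ≡ 5 (mod 7), so λ ≡ 1.
  x = λ² - 3 - 6 = 1 - 9 ≡ 6; y = λ·(3 - 6) - 1 ≡ 3. → (6, 3)
12P: (6, 3) + (6, 4): same x and y₁ ≡ -y₂, so the sum is O.
12P = O, so the order is 12.

12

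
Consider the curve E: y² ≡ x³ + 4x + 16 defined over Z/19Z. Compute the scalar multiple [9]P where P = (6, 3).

(12, 5)

Repeated addition: build up to 9P.
2P: tangent at (6, 3): λ = (3·6² + 4)/(2·3) ≡ 17/6. 6⁻¹ ≡ 16 (mod 19), so λ ≡ 17·16 ≡ 6.
  x = λ² - 6 - 6 = 36 - 12 ≡ 5; y = λ·(6 - 5) - 3 ≡ 3. → (5, 3)
3P: (5, 3) + (6, 3). λ = (3 - 3)/(6 - 5) ≡ 0/1 mod 19. 1⁻¹ ≡ 1 (mod 19), so λ ≡ 0.
  x = λ² - 5 - 6 = 0 - 11 ≡ 8; y = λ·(5 - 8) - 3 ≡ 16. → (8, 16)
4P: (8, 16) + (6, 3). λ = (3 - 16)/(6 - 8) ≡ 6/17 mod 19. 17⁻¹ ≡ 9 (mod 19) since 17·9 = 153 ≡ 1, so λ ≡ 16.
  x = λ² - 8 - 6 = 256 - 14 ≡ 14; y = λ·(8 - 14) - 16 ≡ 2. → (14, 2)
5P: (14, 2) + (6, 3). λ = (3 - 2)/(6 - 14) ≡ 1/11 mod 19. 11⁻¹ ≡ 7 (mod 19), so λ ≡ 7.
  x = λ² - 14 - 6 = 49 - 20 ≡ 10; y = λ·(14 - 10) - 2 ≡ 7. → (10, 7)
6P: (10, 7) + (6, 3). λ = (3 - 7)/(6 - 10) ≡ 15/15 mod 19. 15⁻¹ ≡ 14 (mod 19) since 15·14 = 210 ≡ 1, so λ ≡ 1.
  x = λ² - 10 - 6 = 1 - 16 ≡ 4; y = λ·(10 - 4) - 7 ≡ 18. → (4, 18)
7P: (4, 18) + (6, 3). λ = (3 - 18)/(6 - 4) ≡ 4/2 mod 19. 2⁻¹ ≡ 10 (mod 19) since 2·10 = 20 ≡ 1, so λ ≡ 2.
  x = λ² - 4 - 6 = 4 - 10 ≡ 13; y = λ·(4 - 13) - 18 ≡ 2. → (13, 2)
8P: (13, 2) + (6, 3). λ = (3 - 2)/(6 - 13) ≡ 1/12 mod 19. 12⁻¹ ≡ 8 (mod 19), so λ ≡ 8.
  x = λ² - 13 - 6 = 64 - 19 ≡ 7; y = λ·(13 - 7) - 2 ≡ 8. → (7, 8)
9P: (7, 8) + (6, 3). λ = (3 - 8)/(6 - 7) ≡ 14/18 mod 19. 18⁻¹ ≡ 18 (mod 19), so λ ≡ 5.
  x = λ² - 7 - 6 = 25 - 13 ≡ 12; y = λ·(7 - 12) - 8 ≡ 5. → (12, 5)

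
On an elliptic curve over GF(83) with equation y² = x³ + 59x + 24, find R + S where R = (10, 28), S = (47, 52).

(36, 0)

(10, 28) + (47, 52). λ = (52 - 28)/(47 - 10) ≡ 24/37 mod 83. 37⁻¹ ≡ 9 (mod 83), so λ ≡ 50.
  x = λ² - 10 - 47 = 2500 - 57 ≡ 36; y = λ·(10 - 36) - 28 ≡ 0. → (36, 0)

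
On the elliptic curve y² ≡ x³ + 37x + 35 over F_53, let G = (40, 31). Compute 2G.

(33, 27)

tangent at (40, 31): λ = (3·40² + 37)/(2·31) ≡ 14/9. 9⁻¹ ≡ 6 (mod 53), so λ ≡ 14·6 ≡ 31.
  x = λ² - 40 - 40 = 961 - 80 ≡ 33; y = λ·(40 - 33) - 31 ≡ 27. → (33, 27)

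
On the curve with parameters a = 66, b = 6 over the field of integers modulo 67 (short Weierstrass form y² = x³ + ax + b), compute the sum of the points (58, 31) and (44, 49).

(58, 31) + (44, 49). λ = (49 - 31)/(44 - 58) ≡ 18/53 mod 67. 53⁻¹ ≡ 43 (mod 67), so λ ≡ 37.
  x = λ² - 58 - 44 = 1369 - 102 ≡ 61; y = λ·(58 - 61) - 31 ≡ 59. → (61, 59)

(61, 59)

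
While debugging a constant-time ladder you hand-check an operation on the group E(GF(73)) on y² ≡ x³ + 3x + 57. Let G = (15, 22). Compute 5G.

(50, 42)

Double-and-add on 5 = (101)₂. Start with G = (15, 22) for the leading 1-bit.
double: tangent at (15, 22): λ = (3·15² + 3)/(2·22) ≡ 21/44. 44⁻¹ ≡ 5 (mod 73), so λ ≡ 21·5 ≡ 32.
  x = λ² - 15 - 15 = 1024 - 30 ≡ 45; y = λ·(15 - 45) - 22 ≡ 40. → (45, 40)
double: tangent at (45, 40): λ = (3·45² + 3)/(2·40) ≡ 19/7. 7⁻¹ ≡ 21 (mod 73), so λ ≡ 19·21 ≡ 34.
  x = λ² - 45 - 45 = 1156 - 90 ≡ 44; y = λ·(45 - 44) - 40 ≡ 67. → (44, 67)
add G: (44, 67) + (15, 22). λ = (22 - 67)/(15 - 44) ≡ 28/44 mod 73. 44⁻¹ ≡ 5 (mod 73) since 44·5 = 220 ≡ 1, so λ ≡ 67.
  x = λ² - 44 - 15 = 4489 - 59 ≡ 50; y = λ·(44 - 50) - 67 ≡ 42. → (50, 42)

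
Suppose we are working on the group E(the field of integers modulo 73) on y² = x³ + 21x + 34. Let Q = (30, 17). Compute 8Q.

Double-and-add on 8 = (1000)₂. Start with Q = (30, 17) for the leading 1-bit.
double: tangent at (30, 17): λ = (3·30² + 21)/(2·17) ≡ 20/34. 34⁻¹ ≡ 58 (mod 73) since 34·58 = 1972 ≡ 1, so λ ≡ 20·58 ≡ 65.
  x = λ² - 30 - 30 = 4225 - 60 ≡ 4; y = λ·(30 - 4) - 17 ≡ 67. → (4, 67)
double: tangent at (4, 67): λ = (3·4² + 21)/(2·67) ≡ 69/61. 61⁻¹ ≡ 6 (mod 73), so λ ≡ 69·6 ≡ 49.
  x = λ² - 4 - 4 = 2401 - 8 ≡ 57; y = λ·(4 - 57) - 67 ≡ 37. → (57, 37)
double: tangent at (57, 37): λ = (3·57² + 21)/(2·37) ≡ 59/1. 1⁻¹ ≡ 1 (mod 73), so λ ≡ 59·1 ≡ 59.
  x = λ² - 57 - 57 = 3481 - 114 ≡ 9; y = λ·(57 - 9) - 37 ≡ 21. → (9, 21)

(9, 21)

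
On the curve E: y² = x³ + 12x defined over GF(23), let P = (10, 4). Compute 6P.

(9, 3)

Double-and-add on 6 = (110)₂. Start with P = (10, 4) for the leading 1-bit.
double: tangent at (10, 4): λ = (3·10² + 12)/(2·4) ≡ 13/8. 8⁻¹ ≡ 3 (mod 23), so λ ≡ 13·3 ≡ 16.
  x = λ² - 10 - 10 = 256 - 20 ≡ 6; y = λ·(10 - 6) - 4 ≡ 14. → (6, 14)
add P: (6, 14) + (10, 4). λ = (4 - 14)/(10 - 6) ≡ 13/4 mod 23. 4⁻¹ ≡ 6 (mod 23), so λ ≡ 9.
  x = λ² - 6 - 10 = 81 - 16 ≡ 19; y = λ·(6 - 19) - 14 ≡ 7. → (19, 7)
double: tangent at (19, 7): λ = (3·19² + 12)/(2·7) ≡ 14/14. 14⁻¹ ≡ 5 (mod 23) since 14·5 = 70 ≡ 1, so λ ≡ 14·5 ≡ 1.
  x = λ² - 19 - 19 = 1 - 38 ≡ 9; y = λ·(19 - 9) - 7 ≡ 3. → (9, 3)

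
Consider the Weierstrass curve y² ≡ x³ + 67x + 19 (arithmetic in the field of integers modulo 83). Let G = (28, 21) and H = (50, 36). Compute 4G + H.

First 4G:
Double-and-add on 4 = (100)₂. Start with G = (28, 21) for the leading 1-bit.
double: tangent at (28, 21): λ = (3·28² + 67)/(2·21) ≡ 12/42. 42⁻¹ ≡ 2 (mod 83) since 42·2 = 84 ≡ 1, so λ ≡ 12·2 ≡ 24.
  x = λ² - 28 - 28 = 576 - 56 ≡ 22; y = λ·(28 - 22) - 21 ≡ 40. → (22, 40)
double: tangent at (22, 40): λ = (3·22² + 67)/(2·40) ≡ 25/80. 80⁻¹ ≡ 55 (mod 83), so λ ≡ 25·55 ≡ 47.
  x = λ² - 22 - 22 = 2209 - 44 ≡ 7; y = λ·(22 - 7) - 40 ≡ 1. → (7, 1)
4G = (7, 1).
Finally 4G + H:
(7, 1) + (50, 36). λ = (36 - 1)/(50 - 7) ≡ 35/43 mod 83. 43⁻¹ ≡ 56 (mod 83) since 43·56 = 2408 ≡ 1, so λ ≡ 51.
  x = λ² - 7 - 50 = 2601 - 57 ≡ 54; y = λ·(7 - 54) - 1 ≡ 9. → (54, 9)

(54, 9)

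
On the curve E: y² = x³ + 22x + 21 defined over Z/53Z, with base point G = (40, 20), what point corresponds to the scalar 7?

Repeated addition: build up to 7G.
2G: tangent at (40, 20): λ = (3·40² + 22)/(2·20) ≡ 52/40. 40⁻¹ ≡ 4 (mod 53), so λ ≡ 52·4 ≡ 49.
  x = λ² - 40 - 40 = 2401 - 80 ≡ 42; y = λ·(40 - 42) - 20 ≡ 41. → (42, 41)
3G: (42, 41) + (40, 20). λ = (20 - 41)/(40 - 42) ≡ 32/51 mod 53. 51⁻¹ ≡ 26 (mod 53), so λ ≡ 37.
  x = λ² - 42 - 40 = 1369 - 82 ≡ 15; y = λ·(42 - 15) - 41 ≡ 4. → (15, 4)
4G: (15, 4) + (40, 20). λ = (20 - 4)/(40 - 15) ≡ 16/25 mod 53. 25⁻¹ ≡ 17 (mod 53) since 25·17 = 425 ≡ 1, so λ ≡ 7.
  x = λ² - 15 - 40 = 49 - 55 ≡ 47; y = λ·(15 - 47) - 4 ≡ 37. → (47, 37)
5G: (47, 37) + (40, 20). λ = (20 - 37)/(40 - 47) ≡ 36/46 mod 53. 46⁻¹ ≡ 15 (mod 53) since 46·15 = 690 ≡ 1, so λ ≡ 10.
  x = λ² - 47 - 40 = 100 - 87 ≡ 13; y = λ·(47 - 13) - 37 ≡ 38. → (13, 38)
6G: (13, 38) + (40, 20). λ = (20 - 38)/(40 - 13) ≡ 35/27 mod 53. 27⁻¹ ≡ 2 (mod 53) since 27·2 = 54 ≡ 1, so λ ≡ 17.
  x = λ² - 13 - 40 = 289 - 53 ≡ 24; y = λ·(13 - 24) - 38 ≡ 40. → (24, 40)
7G: (24, 40) + (40, 20). λ = (20 - 40)/(40 - 24) ≡ 33/16 mod 53. 16⁻¹ ≡ 10 (mod 53), so λ ≡ 12.
  x = λ² - 24 - 40 = 144 - 64 ≡ 27; y = λ·(24 - 27) - 40 ≡ 30. → (27, 30)

(27, 30)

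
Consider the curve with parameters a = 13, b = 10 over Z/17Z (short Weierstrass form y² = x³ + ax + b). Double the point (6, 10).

tangent at (6, 10): λ = (3·6² + 13)/(2·10) ≡ 2/3. 3⁻¹ ≡ 6 (mod 17) since 3·6 = 18 ≡ 1, so λ ≡ 2·6 ≡ 12.
  x = λ² - 6 - 6 = 144 - 12 ≡ 13; y = λ·(6 - 13) - 10 ≡ 8. → (13, 8)

(13, 8)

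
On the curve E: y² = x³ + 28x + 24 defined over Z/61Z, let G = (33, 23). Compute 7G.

(39, 44)

Double-and-add on 7 = (111)₂. Start with G = (33, 23) for the leading 1-bit.
double: tangent at (33, 23): λ = (3·33² + 28)/(2·23) ≡ 1/46. 46⁻¹ ≡ 4 (mod 61), so λ ≡ 1·4 ≡ 4.
  x = λ² - 33 - 33 = 16 - 66 ≡ 11; y = λ·(33 - 11) - 23 ≡ 4. → (11, 4)
add G: (11, 4) + (33, 23). λ = (23 - 4)/(33 - 11) ≡ 19/22 mod 61. 22⁻¹ ≡ 25 (mod 61) since 22·25 = 550 ≡ 1, so λ ≡ 48.
  x = λ² - 11 - 33 = 2304 - 44 ≡ 3; y = λ·(11 - 3) - 4 ≡ 14. → (3, 14)
double: tangent at (3, 14): λ = (3·3² + 28)/(2·14) ≡ 55/28. 28⁻¹ ≡ 24 (mod 61) since 28·24 = 672 ≡ 1, so λ ≡ 55·24 ≡ 39.
  x = λ² - 3 - 3 = 1521 - 6 ≡ 51; y = λ·(3 - 51) - 14 ≡ 5. → (51, 5)
add G: (51, 5) + (33, 23). λ = (23 - 5)/(33 - 51) ≡ 18/43 mod 61. 43⁻¹ ≡ 44 (mod 61), so λ ≡ 60.
  x = λ² - 51 - 33 = 3600 - 84 ≡ 39; y = λ·(51 - 39) - 5 ≡ 44. → (39, 44)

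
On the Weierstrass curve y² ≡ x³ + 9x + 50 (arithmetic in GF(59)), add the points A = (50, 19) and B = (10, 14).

(11, 8)

(50, 19) + (10, 14). λ = (14 - 19)/(10 - 50) ≡ 54/19 mod 59. 19⁻¹ ≡ 28 (mod 59) since 19·28 = 532 ≡ 1, so λ ≡ 37.
  x = λ² - 50 - 10 = 1369 - 60 ≡ 11; y = λ·(50 - 11) - 19 ≡ 8. → (11, 8)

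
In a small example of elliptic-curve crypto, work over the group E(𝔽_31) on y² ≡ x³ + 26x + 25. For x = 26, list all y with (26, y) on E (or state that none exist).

7, 24

x³ + 26x + 25 = 18277 ≡ 18 (mod 31).
Square roots of 18 mod 31: 7 and 24 (since 7² = 49 ≡ 18).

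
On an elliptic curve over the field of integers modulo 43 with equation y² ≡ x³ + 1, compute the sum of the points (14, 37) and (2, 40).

(19, 18)

(14, 37) + (2, 40). λ = (40 - 37)/(2 - 14) ≡ 3/31 mod 43. 31⁻¹ ≡ 25 (mod 43), so λ ≡ 32.
  x = λ² - 14 - 2 = 1024 - 16 ≡ 19; y = λ·(14 - 19) - 37 ≡ 18. → (19, 18)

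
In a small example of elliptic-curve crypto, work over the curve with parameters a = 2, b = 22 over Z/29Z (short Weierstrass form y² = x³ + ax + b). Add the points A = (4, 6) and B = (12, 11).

(4, 6) + (12, 11). λ = (11 - 6)/(12 - 4) ≡ 5/8 mod 29. 8⁻¹ ≡ 11 (mod 29) since 8·11 = 88 ≡ 1, so λ ≡ 26.
  x = λ² - 4 - 12 = 676 - 16 ≡ 22; y = λ·(4 - 22) - 6 ≡ 19. → (22, 19)

(22, 19)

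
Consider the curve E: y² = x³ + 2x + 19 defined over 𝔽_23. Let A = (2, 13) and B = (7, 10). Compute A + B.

(7, 13)

(2, 13) + (7, 10). λ = (10 - 13)/(7 - 2) ≡ 20/5 mod 23. 5⁻¹ ≡ 14 (mod 23), so λ ≡ 4.
  x = λ² - 2 - 7 = 16 - 9 ≡ 7; y = λ·(2 - 7) - 13 ≡ 13. → (7, 13)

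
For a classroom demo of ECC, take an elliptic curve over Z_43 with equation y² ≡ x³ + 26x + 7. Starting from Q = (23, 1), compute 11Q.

Double-and-add on 11 = (1011)₂. Start with Q = (23, 1) for the leading 1-bit.
double: tangent at (23, 1): λ = (3·23² + 26)/(2·1) ≡ 22/2. 2⁻¹ ≡ 22 (mod 43) since 2·22 = 44 ≡ 1, so λ ≡ 22·22 ≡ 11.
  x = λ² - 23 - 23 = 121 - 46 ≡ 32; y = λ·(23 - 32) - 1 ≡ 29. → (32, 29)
double: tangent at (32, 29): λ = (3·32² + 26)/(2·29) ≡ 2/15. 15⁻¹ ≡ 23 (mod 43) since 15·23 = 345 ≡ 1, so λ ≡ 2·23 ≡ 3.
  x = λ² - 32 - 32 = 9 - 64 ≡ 31; y = λ·(32 - 31) - 29 ≡ 17. → (31, 17)
add Q: (31, 17) + (23, 1). λ = (1 - 17)/(23 - 31) ≡ 27/35 mod 43. 35⁻¹ ≡ 16 (mod 43) since 35·16 = 560 ≡ 1, so λ ≡ 2.
  x = λ² - 31 - 23 = 4 - 54 ≡ 36; y = λ·(31 - 36) - 17 ≡ 16. → (36, 16)
double: tangent at (36, 16): λ = (3·36² + 26)/(2·16) ≡ 1/32. 32⁻¹ ≡ 39 (mod 43), so λ ≡ 1·39 ≡ 39.
  x = λ² - 36 - 36 = 1521 - 72 ≡ 30; y = λ·(36 - 30) - 16 ≡ 3. → (30, 3)
add Q: (30, 3) + (23, 1). λ = (1 - 3)/(23 - 30) ≡ 41/36 mod 43. 36⁻¹ ≡ 6 (mod 43) since 36·6 = 216 ≡ 1, so λ ≡ 31.
  x = λ² - 30 - 23 = 961 - 53 ≡ 5; y = λ·(30 - 5) - 3 ≡ 41. → (5, 41)

(5, 41)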